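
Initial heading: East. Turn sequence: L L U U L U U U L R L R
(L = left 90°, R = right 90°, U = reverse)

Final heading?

Start: East
  L (left (90° counter-clockwise)) -> North
  L (left (90° counter-clockwise)) -> West
  U (U-turn (180°)) -> East
  U (U-turn (180°)) -> West
  L (left (90° counter-clockwise)) -> South
  U (U-turn (180°)) -> North
  U (U-turn (180°)) -> South
  U (U-turn (180°)) -> North
  L (left (90° counter-clockwise)) -> West
  R (right (90° clockwise)) -> North
  L (left (90° counter-clockwise)) -> West
  R (right (90° clockwise)) -> North
Final: North

Answer: Final heading: North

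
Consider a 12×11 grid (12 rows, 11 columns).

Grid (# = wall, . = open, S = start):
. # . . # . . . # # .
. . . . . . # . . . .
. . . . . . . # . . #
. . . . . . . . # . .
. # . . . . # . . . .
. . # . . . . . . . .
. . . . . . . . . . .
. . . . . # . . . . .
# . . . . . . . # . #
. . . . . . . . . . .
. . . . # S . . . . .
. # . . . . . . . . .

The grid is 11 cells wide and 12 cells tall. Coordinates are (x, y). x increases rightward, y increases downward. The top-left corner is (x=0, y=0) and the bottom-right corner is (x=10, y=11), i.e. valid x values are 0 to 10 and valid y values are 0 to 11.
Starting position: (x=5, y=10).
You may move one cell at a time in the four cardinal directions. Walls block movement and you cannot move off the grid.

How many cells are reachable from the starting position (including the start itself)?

Answer: Reachable cells: 115

Derivation:
BFS flood-fill from (x=5, y=10):
  Distance 0: (x=5, y=10)
  Distance 1: (x=5, y=9), (x=6, y=10), (x=5, y=11)
  Distance 2: (x=5, y=8), (x=4, y=9), (x=6, y=9), (x=7, y=10), (x=4, y=11), (x=6, y=11)
  Distance 3: (x=4, y=8), (x=6, y=8), (x=3, y=9), (x=7, y=9), (x=8, y=10), (x=3, y=11), (x=7, y=11)
  Distance 4: (x=4, y=7), (x=6, y=7), (x=3, y=8), (x=7, y=8), (x=2, y=9), (x=8, y=9), (x=3, y=10), (x=9, y=10), (x=2, y=11), (x=8, y=11)
  Distance 5: (x=4, y=6), (x=6, y=6), (x=3, y=7), (x=7, y=7), (x=2, y=8), (x=1, y=9), (x=9, y=9), (x=2, y=10), (x=10, y=10), (x=9, y=11)
  Distance 6: (x=4, y=5), (x=6, y=5), (x=3, y=6), (x=5, y=6), (x=7, y=6), (x=2, y=7), (x=8, y=7), (x=1, y=8), (x=9, y=8), (x=0, y=9), (x=10, y=9), (x=1, y=10), (x=10, y=11)
  Distance 7: (x=4, y=4), (x=3, y=5), (x=5, y=5), (x=7, y=5), (x=2, y=6), (x=8, y=6), (x=1, y=7), (x=9, y=7), (x=0, y=10)
  Distance 8: (x=4, y=3), (x=3, y=4), (x=5, y=4), (x=7, y=4), (x=8, y=5), (x=1, y=6), (x=9, y=6), (x=0, y=7), (x=10, y=7), (x=0, y=11)
  Distance 9: (x=4, y=2), (x=3, y=3), (x=5, y=3), (x=7, y=3), (x=2, y=4), (x=8, y=4), (x=1, y=5), (x=9, y=5), (x=0, y=6), (x=10, y=6)
  Distance 10: (x=4, y=1), (x=3, y=2), (x=5, y=2), (x=2, y=3), (x=6, y=3), (x=9, y=4), (x=0, y=5), (x=10, y=5)
  Distance 11: (x=3, y=1), (x=5, y=1), (x=2, y=2), (x=6, y=2), (x=1, y=3), (x=9, y=3), (x=0, y=4), (x=10, y=4)
  Distance 12: (x=3, y=0), (x=5, y=0), (x=2, y=1), (x=1, y=2), (x=9, y=2), (x=0, y=3), (x=10, y=3)
  Distance 13: (x=2, y=0), (x=6, y=0), (x=1, y=1), (x=9, y=1), (x=0, y=2), (x=8, y=2)
  Distance 14: (x=7, y=0), (x=0, y=1), (x=8, y=1), (x=10, y=1)
  Distance 15: (x=0, y=0), (x=10, y=0), (x=7, y=1)
Total reachable: 115 (grid has 115 open cells total)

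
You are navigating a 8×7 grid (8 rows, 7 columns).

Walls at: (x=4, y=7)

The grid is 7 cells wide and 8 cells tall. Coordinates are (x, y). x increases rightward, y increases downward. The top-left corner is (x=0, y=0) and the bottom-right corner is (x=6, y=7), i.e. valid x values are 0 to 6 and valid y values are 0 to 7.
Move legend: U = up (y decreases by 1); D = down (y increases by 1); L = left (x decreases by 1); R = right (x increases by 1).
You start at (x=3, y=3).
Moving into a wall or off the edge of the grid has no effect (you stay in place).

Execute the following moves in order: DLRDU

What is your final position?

Start: (x=3, y=3)
  D (down): (x=3, y=3) -> (x=3, y=4)
  L (left): (x=3, y=4) -> (x=2, y=4)
  R (right): (x=2, y=4) -> (x=3, y=4)
  D (down): (x=3, y=4) -> (x=3, y=5)
  U (up): (x=3, y=5) -> (x=3, y=4)
Final: (x=3, y=4)

Answer: Final position: (x=3, y=4)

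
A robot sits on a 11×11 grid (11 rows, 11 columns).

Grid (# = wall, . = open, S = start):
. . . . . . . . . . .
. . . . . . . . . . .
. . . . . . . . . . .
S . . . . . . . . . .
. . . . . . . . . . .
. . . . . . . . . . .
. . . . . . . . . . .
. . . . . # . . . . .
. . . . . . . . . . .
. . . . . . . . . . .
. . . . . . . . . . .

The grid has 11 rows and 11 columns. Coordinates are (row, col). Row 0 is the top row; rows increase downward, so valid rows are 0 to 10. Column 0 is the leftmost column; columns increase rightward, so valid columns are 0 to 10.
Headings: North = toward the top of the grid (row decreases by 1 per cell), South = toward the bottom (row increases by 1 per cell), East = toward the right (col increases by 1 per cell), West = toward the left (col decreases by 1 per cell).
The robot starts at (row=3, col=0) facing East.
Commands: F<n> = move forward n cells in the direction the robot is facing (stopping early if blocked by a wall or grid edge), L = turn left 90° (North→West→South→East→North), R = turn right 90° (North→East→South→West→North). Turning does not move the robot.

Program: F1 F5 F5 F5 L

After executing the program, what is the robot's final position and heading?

Start: (row=3, col=0), facing East
  F1: move forward 1, now at (row=3, col=1)
  F5: move forward 5, now at (row=3, col=6)
  F5: move forward 4/5 (blocked), now at (row=3, col=10)
  F5: move forward 0/5 (blocked), now at (row=3, col=10)
  L: turn left, now facing North
Final: (row=3, col=10), facing North

Answer: Final position: (row=3, col=10), facing North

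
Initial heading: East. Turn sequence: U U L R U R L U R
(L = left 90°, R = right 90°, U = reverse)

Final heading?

Start: East
  U (U-turn (180°)) -> West
  U (U-turn (180°)) -> East
  L (left (90° counter-clockwise)) -> North
  R (right (90° clockwise)) -> East
  U (U-turn (180°)) -> West
  R (right (90° clockwise)) -> North
  L (left (90° counter-clockwise)) -> West
  U (U-turn (180°)) -> East
  R (right (90° clockwise)) -> South
Final: South

Answer: Final heading: South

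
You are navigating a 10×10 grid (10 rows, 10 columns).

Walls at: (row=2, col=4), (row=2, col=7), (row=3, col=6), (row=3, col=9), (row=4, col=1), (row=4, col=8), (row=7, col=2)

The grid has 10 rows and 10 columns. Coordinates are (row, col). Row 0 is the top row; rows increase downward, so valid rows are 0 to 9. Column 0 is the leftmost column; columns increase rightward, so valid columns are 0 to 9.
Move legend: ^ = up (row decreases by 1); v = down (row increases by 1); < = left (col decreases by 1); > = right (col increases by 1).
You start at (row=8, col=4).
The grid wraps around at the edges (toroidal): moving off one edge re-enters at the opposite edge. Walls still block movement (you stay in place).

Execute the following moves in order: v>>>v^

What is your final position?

Start: (row=8, col=4)
  v (down): (row=8, col=4) -> (row=9, col=4)
  > (right): (row=9, col=4) -> (row=9, col=5)
  > (right): (row=9, col=5) -> (row=9, col=6)
  > (right): (row=9, col=6) -> (row=9, col=7)
  v (down): (row=9, col=7) -> (row=0, col=7)
  ^ (up): (row=0, col=7) -> (row=9, col=7)
Final: (row=9, col=7)

Answer: Final position: (row=9, col=7)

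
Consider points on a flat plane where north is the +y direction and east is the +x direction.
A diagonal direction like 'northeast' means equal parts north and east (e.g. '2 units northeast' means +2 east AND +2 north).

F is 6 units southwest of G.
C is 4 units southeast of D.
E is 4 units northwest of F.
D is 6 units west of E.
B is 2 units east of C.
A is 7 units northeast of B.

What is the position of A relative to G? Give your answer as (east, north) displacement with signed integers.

Place G at the origin (east=0, north=0).
  F is 6 units southwest of G: delta (east=-6, north=-6); F at (east=-6, north=-6).
  E is 4 units northwest of F: delta (east=-4, north=+4); E at (east=-10, north=-2).
  D is 6 units west of E: delta (east=-6, north=+0); D at (east=-16, north=-2).
  C is 4 units southeast of D: delta (east=+4, north=-4); C at (east=-12, north=-6).
  B is 2 units east of C: delta (east=+2, north=+0); B at (east=-10, north=-6).
  A is 7 units northeast of B: delta (east=+7, north=+7); A at (east=-3, north=1).
Therefore A relative to G: (east=-3, north=1).

Answer: A is at (east=-3, north=1) relative to G.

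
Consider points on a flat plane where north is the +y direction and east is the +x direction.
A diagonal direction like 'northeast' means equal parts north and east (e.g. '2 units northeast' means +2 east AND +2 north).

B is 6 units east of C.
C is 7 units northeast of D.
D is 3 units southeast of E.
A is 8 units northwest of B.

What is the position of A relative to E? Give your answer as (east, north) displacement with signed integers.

Answer: A is at (east=8, north=12) relative to E.

Derivation:
Place E at the origin (east=0, north=0).
  D is 3 units southeast of E: delta (east=+3, north=-3); D at (east=3, north=-3).
  C is 7 units northeast of D: delta (east=+7, north=+7); C at (east=10, north=4).
  B is 6 units east of C: delta (east=+6, north=+0); B at (east=16, north=4).
  A is 8 units northwest of B: delta (east=-8, north=+8); A at (east=8, north=12).
Therefore A relative to E: (east=8, north=12).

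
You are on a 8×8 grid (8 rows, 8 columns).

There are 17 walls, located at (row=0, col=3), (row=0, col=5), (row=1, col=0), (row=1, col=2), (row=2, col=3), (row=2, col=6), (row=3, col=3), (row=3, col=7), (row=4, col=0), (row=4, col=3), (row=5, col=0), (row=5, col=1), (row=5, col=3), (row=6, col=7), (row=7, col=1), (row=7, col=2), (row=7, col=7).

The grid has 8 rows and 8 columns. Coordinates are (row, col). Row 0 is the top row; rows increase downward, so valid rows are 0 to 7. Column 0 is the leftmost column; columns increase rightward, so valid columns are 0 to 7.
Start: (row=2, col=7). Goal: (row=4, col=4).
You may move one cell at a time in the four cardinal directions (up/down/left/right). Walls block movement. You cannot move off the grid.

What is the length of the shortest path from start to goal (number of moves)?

BFS from (row=2, col=7) until reaching (row=4, col=4):
  Distance 0: (row=2, col=7)
  Distance 1: (row=1, col=7)
  Distance 2: (row=0, col=7), (row=1, col=6)
  Distance 3: (row=0, col=6), (row=1, col=5)
  Distance 4: (row=1, col=4), (row=2, col=5)
  Distance 5: (row=0, col=4), (row=1, col=3), (row=2, col=4), (row=3, col=5)
  Distance 6: (row=3, col=4), (row=3, col=6), (row=4, col=5)
  Distance 7: (row=4, col=4), (row=4, col=6), (row=5, col=5)  <- goal reached here
One shortest path (7 moves): (row=2, col=7) -> (row=1, col=7) -> (row=1, col=6) -> (row=1, col=5) -> (row=1, col=4) -> (row=2, col=4) -> (row=3, col=4) -> (row=4, col=4)

Answer: Shortest path length: 7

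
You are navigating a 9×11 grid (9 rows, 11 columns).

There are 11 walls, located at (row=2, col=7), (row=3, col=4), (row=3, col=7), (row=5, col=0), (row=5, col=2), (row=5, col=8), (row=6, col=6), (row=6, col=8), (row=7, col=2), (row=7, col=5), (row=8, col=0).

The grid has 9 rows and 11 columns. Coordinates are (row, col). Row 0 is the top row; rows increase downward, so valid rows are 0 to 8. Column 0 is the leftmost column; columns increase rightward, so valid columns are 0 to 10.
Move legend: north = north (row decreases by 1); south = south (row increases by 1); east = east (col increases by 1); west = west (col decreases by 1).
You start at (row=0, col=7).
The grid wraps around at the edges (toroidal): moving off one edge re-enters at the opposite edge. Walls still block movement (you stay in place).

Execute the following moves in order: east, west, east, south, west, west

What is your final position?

Start: (row=0, col=7)
  east (east): (row=0, col=7) -> (row=0, col=8)
  west (west): (row=0, col=8) -> (row=0, col=7)
  east (east): (row=0, col=7) -> (row=0, col=8)
  south (south): (row=0, col=8) -> (row=1, col=8)
  west (west): (row=1, col=8) -> (row=1, col=7)
  west (west): (row=1, col=7) -> (row=1, col=6)
Final: (row=1, col=6)

Answer: Final position: (row=1, col=6)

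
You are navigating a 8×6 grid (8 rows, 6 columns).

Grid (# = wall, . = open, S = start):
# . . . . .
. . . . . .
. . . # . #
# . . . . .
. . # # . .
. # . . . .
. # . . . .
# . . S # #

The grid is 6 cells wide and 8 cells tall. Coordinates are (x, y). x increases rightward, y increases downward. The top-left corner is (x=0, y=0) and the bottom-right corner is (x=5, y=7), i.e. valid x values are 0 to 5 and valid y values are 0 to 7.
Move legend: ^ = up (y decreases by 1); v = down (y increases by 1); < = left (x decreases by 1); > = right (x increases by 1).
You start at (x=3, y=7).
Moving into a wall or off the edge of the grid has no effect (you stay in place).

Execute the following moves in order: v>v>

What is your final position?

Answer: Final position: (x=3, y=7)

Derivation:
Start: (x=3, y=7)
  v (down): blocked, stay at (x=3, y=7)
  > (right): blocked, stay at (x=3, y=7)
  v (down): blocked, stay at (x=3, y=7)
  > (right): blocked, stay at (x=3, y=7)
Final: (x=3, y=7)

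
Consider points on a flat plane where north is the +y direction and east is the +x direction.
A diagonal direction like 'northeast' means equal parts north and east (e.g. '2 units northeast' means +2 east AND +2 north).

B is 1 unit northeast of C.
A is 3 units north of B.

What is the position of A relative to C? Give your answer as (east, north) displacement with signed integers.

Place C at the origin (east=0, north=0).
  B is 1 unit northeast of C: delta (east=+1, north=+1); B at (east=1, north=1).
  A is 3 units north of B: delta (east=+0, north=+3); A at (east=1, north=4).
Therefore A relative to C: (east=1, north=4).

Answer: A is at (east=1, north=4) relative to C.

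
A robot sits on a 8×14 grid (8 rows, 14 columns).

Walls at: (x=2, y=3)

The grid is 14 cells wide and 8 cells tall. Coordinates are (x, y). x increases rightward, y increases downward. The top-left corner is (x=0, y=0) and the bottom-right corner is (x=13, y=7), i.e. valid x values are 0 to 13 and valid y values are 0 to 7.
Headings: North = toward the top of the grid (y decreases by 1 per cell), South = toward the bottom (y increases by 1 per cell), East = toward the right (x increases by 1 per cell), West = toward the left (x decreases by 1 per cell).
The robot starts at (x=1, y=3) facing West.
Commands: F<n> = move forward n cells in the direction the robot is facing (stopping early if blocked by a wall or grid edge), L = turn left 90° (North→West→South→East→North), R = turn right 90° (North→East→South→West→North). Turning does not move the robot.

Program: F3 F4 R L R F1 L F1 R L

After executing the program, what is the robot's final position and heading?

Start: (x=1, y=3), facing West
  F3: move forward 1/3 (blocked), now at (x=0, y=3)
  F4: move forward 0/4 (blocked), now at (x=0, y=3)
  R: turn right, now facing North
  L: turn left, now facing West
  R: turn right, now facing North
  F1: move forward 1, now at (x=0, y=2)
  L: turn left, now facing West
  F1: move forward 0/1 (blocked), now at (x=0, y=2)
  R: turn right, now facing North
  L: turn left, now facing West
Final: (x=0, y=2), facing West

Answer: Final position: (x=0, y=2), facing West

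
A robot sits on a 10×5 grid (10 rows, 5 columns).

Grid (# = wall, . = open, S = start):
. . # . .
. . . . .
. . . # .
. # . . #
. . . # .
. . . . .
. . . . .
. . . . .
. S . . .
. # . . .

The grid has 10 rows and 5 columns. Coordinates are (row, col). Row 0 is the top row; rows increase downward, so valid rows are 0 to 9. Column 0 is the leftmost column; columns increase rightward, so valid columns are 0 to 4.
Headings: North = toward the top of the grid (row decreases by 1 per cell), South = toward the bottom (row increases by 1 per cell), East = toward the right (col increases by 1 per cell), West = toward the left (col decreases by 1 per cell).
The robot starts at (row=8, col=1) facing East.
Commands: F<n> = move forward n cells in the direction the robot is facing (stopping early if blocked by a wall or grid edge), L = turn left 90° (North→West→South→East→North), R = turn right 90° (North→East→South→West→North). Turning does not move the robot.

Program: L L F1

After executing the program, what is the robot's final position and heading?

Start: (row=8, col=1), facing East
  L: turn left, now facing North
  L: turn left, now facing West
  F1: move forward 1, now at (row=8, col=0)
Final: (row=8, col=0), facing West

Answer: Final position: (row=8, col=0), facing West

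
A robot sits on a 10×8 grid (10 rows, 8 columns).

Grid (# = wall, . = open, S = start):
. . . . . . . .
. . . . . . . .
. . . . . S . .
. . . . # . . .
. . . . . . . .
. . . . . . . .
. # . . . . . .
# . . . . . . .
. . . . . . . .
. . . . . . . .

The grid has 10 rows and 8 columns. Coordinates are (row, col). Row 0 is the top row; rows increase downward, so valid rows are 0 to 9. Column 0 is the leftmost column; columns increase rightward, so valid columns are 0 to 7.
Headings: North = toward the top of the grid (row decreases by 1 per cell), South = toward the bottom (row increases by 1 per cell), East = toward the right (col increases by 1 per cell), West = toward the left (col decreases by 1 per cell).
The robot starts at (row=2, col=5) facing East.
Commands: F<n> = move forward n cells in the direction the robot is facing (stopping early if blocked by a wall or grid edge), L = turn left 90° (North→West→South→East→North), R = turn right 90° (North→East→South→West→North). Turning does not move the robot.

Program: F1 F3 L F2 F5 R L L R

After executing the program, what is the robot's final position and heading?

Start: (row=2, col=5), facing East
  F1: move forward 1, now at (row=2, col=6)
  F3: move forward 1/3 (blocked), now at (row=2, col=7)
  L: turn left, now facing North
  F2: move forward 2, now at (row=0, col=7)
  F5: move forward 0/5 (blocked), now at (row=0, col=7)
  R: turn right, now facing East
  L: turn left, now facing North
  L: turn left, now facing West
  R: turn right, now facing North
Final: (row=0, col=7), facing North

Answer: Final position: (row=0, col=7), facing North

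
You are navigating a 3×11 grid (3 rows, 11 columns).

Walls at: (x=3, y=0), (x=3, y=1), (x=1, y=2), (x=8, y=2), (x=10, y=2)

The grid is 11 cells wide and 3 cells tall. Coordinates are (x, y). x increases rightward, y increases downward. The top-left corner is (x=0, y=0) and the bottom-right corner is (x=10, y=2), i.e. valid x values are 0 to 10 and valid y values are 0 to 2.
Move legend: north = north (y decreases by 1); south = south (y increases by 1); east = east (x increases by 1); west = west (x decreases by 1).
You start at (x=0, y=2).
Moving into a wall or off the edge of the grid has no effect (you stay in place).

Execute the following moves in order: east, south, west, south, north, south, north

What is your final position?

Start: (x=0, y=2)
  east (east): blocked, stay at (x=0, y=2)
  south (south): blocked, stay at (x=0, y=2)
  west (west): blocked, stay at (x=0, y=2)
  south (south): blocked, stay at (x=0, y=2)
  north (north): (x=0, y=2) -> (x=0, y=1)
  south (south): (x=0, y=1) -> (x=0, y=2)
  north (north): (x=0, y=2) -> (x=0, y=1)
Final: (x=0, y=1)

Answer: Final position: (x=0, y=1)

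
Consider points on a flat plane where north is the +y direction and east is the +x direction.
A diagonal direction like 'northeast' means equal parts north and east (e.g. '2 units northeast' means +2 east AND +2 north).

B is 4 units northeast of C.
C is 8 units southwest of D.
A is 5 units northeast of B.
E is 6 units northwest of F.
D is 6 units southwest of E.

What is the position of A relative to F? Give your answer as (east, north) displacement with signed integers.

Answer: A is at (east=-11, north=1) relative to F.

Derivation:
Place F at the origin (east=0, north=0).
  E is 6 units northwest of F: delta (east=-6, north=+6); E at (east=-6, north=6).
  D is 6 units southwest of E: delta (east=-6, north=-6); D at (east=-12, north=0).
  C is 8 units southwest of D: delta (east=-8, north=-8); C at (east=-20, north=-8).
  B is 4 units northeast of C: delta (east=+4, north=+4); B at (east=-16, north=-4).
  A is 5 units northeast of B: delta (east=+5, north=+5); A at (east=-11, north=1).
Therefore A relative to F: (east=-11, north=1).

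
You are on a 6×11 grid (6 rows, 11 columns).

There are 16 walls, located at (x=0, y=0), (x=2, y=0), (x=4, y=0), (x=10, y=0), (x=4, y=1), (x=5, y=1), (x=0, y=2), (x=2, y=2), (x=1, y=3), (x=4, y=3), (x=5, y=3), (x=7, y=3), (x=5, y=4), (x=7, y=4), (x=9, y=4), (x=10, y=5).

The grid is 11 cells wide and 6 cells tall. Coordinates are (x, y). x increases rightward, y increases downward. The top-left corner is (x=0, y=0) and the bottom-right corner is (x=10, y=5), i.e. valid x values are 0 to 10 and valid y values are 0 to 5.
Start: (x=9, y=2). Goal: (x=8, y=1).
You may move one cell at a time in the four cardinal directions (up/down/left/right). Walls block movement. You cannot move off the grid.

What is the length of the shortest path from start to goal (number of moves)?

Answer: Shortest path length: 2

Derivation:
BFS from (x=9, y=2) until reaching (x=8, y=1):
  Distance 0: (x=9, y=2)
  Distance 1: (x=9, y=1), (x=8, y=2), (x=10, y=2), (x=9, y=3)
  Distance 2: (x=9, y=0), (x=8, y=1), (x=10, y=1), (x=7, y=2), (x=8, y=3), (x=10, y=3)  <- goal reached here
One shortest path (2 moves): (x=9, y=2) -> (x=8, y=2) -> (x=8, y=1)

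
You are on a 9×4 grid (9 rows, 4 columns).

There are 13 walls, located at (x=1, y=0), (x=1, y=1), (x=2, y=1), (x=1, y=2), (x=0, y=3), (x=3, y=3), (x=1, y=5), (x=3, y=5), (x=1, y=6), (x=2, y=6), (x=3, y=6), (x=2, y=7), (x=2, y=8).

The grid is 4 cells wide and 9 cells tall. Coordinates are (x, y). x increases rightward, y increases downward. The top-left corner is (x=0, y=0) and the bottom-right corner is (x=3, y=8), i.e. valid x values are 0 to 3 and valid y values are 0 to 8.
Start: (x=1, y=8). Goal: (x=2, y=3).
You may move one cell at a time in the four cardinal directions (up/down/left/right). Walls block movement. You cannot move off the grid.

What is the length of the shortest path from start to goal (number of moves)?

BFS from (x=1, y=8) until reaching (x=2, y=3):
  Distance 0: (x=1, y=8)
  Distance 1: (x=1, y=7), (x=0, y=8)
  Distance 2: (x=0, y=7)
  Distance 3: (x=0, y=6)
  Distance 4: (x=0, y=5)
  Distance 5: (x=0, y=4)
  Distance 6: (x=1, y=4)
  Distance 7: (x=1, y=3), (x=2, y=4)
  Distance 8: (x=2, y=3), (x=3, y=4), (x=2, y=5)  <- goal reached here
One shortest path (8 moves): (x=1, y=8) -> (x=0, y=8) -> (x=0, y=7) -> (x=0, y=6) -> (x=0, y=5) -> (x=0, y=4) -> (x=1, y=4) -> (x=2, y=4) -> (x=2, y=3)

Answer: Shortest path length: 8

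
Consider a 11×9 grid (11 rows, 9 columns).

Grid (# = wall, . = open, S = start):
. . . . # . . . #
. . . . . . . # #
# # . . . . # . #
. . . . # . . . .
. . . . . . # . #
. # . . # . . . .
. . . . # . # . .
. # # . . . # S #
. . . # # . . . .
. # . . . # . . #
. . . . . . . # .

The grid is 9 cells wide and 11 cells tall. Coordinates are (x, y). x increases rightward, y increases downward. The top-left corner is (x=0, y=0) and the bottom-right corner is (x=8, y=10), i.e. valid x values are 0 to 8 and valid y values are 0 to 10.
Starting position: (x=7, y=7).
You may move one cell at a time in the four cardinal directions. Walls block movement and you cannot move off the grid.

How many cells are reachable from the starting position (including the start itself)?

BFS flood-fill from (x=7, y=7):
  Distance 0: (x=7, y=7)
  Distance 1: (x=7, y=6), (x=7, y=8)
  Distance 2: (x=7, y=5), (x=8, y=6), (x=6, y=8), (x=8, y=8), (x=7, y=9)
  Distance 3: (x=7, y=4), (x=6, y=5), (x=8, y=5), (x=5, y=8), (x=6, y=9)
  Distance 4: (x=7, y=3), (x=5, y=5), (x=5, y=7), (x=6, y=10)
  Distance 5: (x=7, y=2), (x=6, y=3), (x=8, y=3), (x=5, y=4), (x=5, y=6), (x=4, y=7), (x=5, y=10)
  Distance 6: (x=5, y=3), (x=4, y=4), (x=3, y=7), (x=4, y=10)
  Distance 7: (x=5, y=2), (x=3, y=4), (x=3, y=6), (x=4, y=9), (x=3, y=10)
  Distance 8: (x=5, y=1), (x=4, y=2), (x=3, y=3), (x=2, y=4), (x=3, y=5), (x=2, y=6), (x=3, y=9), (x=2, y=10)
  Distance 9: (x=5, y=0), (x=4, y=1), (x=6, y=1), (x=3, y=2), (x=2, y=3), (x=1, y=4), (x=2, y=5), (x=1, y=6), (x=2, y=9), (x=1, y=10)
  Distance 10: (x=6, y=0), (x=3, y=1), (x=2, y=2), (x=1, y=3), (x=0, y=4), (x=0, y=6), (x=2, y=8), (x=0, y=10)
  Distance 11: (x=3, y=0), (x=7, y=0), (x=2, y=1), (x=0, y=3), (x=0, y=5), (x=0, y=7), (x=1, y=8), (x=0, y=9)
  Distance 12: (x=2, y=0), (x=1, y=1), (x=0, y=8)
  Distance 13: (x=1, y=0), (x=0, y=1)
  Distance 14: (x=0, y=0)
Total reachable: 73 (grid has 74 open cells total)

Answer: Reachable cells: 73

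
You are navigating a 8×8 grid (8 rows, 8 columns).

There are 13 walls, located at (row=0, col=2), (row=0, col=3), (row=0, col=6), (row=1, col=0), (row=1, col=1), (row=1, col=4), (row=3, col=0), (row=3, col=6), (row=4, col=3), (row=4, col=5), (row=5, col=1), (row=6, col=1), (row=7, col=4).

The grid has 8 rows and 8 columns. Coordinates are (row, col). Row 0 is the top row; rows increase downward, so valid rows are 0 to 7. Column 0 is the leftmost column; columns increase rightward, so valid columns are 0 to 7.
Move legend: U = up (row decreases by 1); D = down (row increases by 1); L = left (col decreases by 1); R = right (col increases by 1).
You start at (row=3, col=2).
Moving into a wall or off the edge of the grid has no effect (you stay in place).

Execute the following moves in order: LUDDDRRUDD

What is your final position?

Start: (row=3, col=2)
  L (left): (row=3, col=2) -> (row=3, col=1)
  U (up): (row=3, col=1) -> (row=2, col=1)
  D (down): (row=2, col=1) -> (row=3, col=1)
  D (down): (row=3, col=1) -> (row=4, col=1)
  D (down): blocked, stay at (row=4, col=1)
  R (right): (row=4, col=1) -> (row=4, col=2)
  R (right): blocked, stay at (row=4, col=2)
  U (up): (row=4, col=2) -> (row=3, col=2)
  D (down): (row=3, col=2) -> (row=4, col=2)
  D (down): (row=4, col=2) -> (row=5, col=2)
Final: (row=5, col=2)

Answer: Final position: (row=5, col=2)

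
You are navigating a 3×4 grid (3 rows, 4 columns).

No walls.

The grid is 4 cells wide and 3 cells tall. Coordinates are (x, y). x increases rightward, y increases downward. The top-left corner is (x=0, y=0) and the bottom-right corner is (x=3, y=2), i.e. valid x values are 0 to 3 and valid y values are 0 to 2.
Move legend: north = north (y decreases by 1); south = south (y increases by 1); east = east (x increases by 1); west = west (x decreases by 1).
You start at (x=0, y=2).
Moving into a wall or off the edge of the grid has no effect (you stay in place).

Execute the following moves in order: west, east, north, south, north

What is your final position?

Answer: Final position: (x=1, y=1)

Derivation:
Start: (x=0, y=2)
  west (west): blocked, stay at (x=0, y=2)
  east (east): (x=0, y=2) -> (x=1, y=2)
  north (north): (x=1, y=2) -> (x=1, y=1)
  south (south): (x=1, y=1) -> (x=1, y=2)
  north (north): (x=1, y=2) -> (x=1, y=1)
Final: (x=1, y=1)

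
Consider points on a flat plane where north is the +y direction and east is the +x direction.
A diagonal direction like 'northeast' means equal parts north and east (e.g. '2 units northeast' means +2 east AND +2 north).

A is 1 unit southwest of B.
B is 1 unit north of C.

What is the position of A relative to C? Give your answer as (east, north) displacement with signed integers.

Place C at the origin (east=0, north=0).
  B is 1 unit north of C: delta (east=+0, north=+1); B at (east=0, north=1).
  A is 1 unit southwest of B: delta (east=-1, north=-1); A at (east=-1, north=0).
Therefore A relative to C: (east=-1, north=0).

Answer: A is at (east=-1, north=0) relative to C.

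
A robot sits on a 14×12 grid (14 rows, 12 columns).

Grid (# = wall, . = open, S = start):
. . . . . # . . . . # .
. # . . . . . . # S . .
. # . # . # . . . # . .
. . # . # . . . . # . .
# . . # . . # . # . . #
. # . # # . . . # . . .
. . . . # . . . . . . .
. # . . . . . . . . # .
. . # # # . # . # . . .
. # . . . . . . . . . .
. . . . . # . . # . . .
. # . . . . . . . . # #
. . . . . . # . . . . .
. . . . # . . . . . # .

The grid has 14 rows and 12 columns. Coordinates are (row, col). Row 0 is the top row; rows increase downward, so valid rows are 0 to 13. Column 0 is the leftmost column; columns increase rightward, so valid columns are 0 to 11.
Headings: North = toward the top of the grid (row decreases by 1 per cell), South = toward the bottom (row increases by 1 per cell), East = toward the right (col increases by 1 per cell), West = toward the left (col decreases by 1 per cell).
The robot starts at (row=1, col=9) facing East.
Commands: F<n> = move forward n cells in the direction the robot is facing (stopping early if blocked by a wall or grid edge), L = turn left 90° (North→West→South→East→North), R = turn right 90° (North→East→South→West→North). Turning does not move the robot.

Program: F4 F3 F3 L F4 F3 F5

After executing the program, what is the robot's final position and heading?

Start: (row=1, col=9), facing East
  F4: move forward 2/4 (blocked), now at (row=1, col=11)
  F3: move forward 0/3 (blocked), now at (row=1, col=11)
  F3: move forward 0/3 (blocked), now at (row=1, col=11)
  L: turn left, now facing North
  F4: move forward 1/4 (blocked), now at (row=0, col=11)
  F3: move forward 0/3 (blocked), now at (row=0, col=11)
  F5: move forward 0/5 (blocked), now at (row=0, col=11)
Final: (row=0, col=11), facing North

Answer: Final position: (row=0, col=11), facing North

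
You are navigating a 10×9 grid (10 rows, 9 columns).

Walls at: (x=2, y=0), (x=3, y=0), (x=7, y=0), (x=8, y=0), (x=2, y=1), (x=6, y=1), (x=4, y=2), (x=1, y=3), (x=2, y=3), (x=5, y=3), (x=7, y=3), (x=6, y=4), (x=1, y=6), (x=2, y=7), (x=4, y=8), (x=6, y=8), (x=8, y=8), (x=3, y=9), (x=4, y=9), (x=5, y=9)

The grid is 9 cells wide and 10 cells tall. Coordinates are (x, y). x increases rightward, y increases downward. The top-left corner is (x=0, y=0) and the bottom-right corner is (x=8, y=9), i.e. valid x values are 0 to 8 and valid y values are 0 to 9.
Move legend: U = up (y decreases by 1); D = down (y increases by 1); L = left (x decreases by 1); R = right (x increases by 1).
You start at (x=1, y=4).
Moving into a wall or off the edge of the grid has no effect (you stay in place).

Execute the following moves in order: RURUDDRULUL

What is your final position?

Start: (x=1, y=4)
  R (right): (x=1, y=4) -> (x=2, y=4)
  U (up): blocked, stay at (x=2, y=4)
  R (right): (x=2, y=4) -> (x=3, y=4)
  U (up): (x=3, y=4) -> (x=3, y=3)
  D (down): (x=3, y=3) -> (x=3, y=4)
  D (down): (x=3, y=4) -> (x=3, y=5)
  R (right): (x=3, y=5) -> (x=4, y=5)
  U (up): (x=4, y=5) -> (x=4, y=4)
  L (left): (x=4, y=4) -> (x=3, y=4)
  U (up): (x=3, y=4) -> (x=3, y=3)
  L (left): blocked, stay at (x=3, y=3)
Final: (x=3, y=3)

Answer: Final position: (x=3, y=3)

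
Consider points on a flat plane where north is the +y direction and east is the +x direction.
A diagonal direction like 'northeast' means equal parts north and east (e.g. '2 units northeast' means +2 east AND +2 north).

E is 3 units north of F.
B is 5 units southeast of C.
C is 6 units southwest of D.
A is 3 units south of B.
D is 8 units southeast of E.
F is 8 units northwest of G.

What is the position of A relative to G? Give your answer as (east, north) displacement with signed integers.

Place G at the origin (east=0, north=0).
  F is 8 units northwest of G: delta (east=-8, north=+8); F at (east=-8, north=8).
  E is 3 units north of F: delta (east=+0, north=+3); E at (east=-8, north=11).
  D is 8 units southeast of E: delta (east=+8, north=-8); D at (east=0, north=3).
  C is 6 units southwest of D: delta (east=-6, north=-6); C at (east=-6, north=-3).
  B is 5 units southeast of C: delta (east=+5, north=-5); B at (east=-1, north=-8).
  A is 3 units south of B: delta (east=+0, north=-3); A at (east=-1, north=-11).
Therefore A relative to G: (east=-1, north=-11).

Answer: A is at (east=-1, north=-11) relative to G.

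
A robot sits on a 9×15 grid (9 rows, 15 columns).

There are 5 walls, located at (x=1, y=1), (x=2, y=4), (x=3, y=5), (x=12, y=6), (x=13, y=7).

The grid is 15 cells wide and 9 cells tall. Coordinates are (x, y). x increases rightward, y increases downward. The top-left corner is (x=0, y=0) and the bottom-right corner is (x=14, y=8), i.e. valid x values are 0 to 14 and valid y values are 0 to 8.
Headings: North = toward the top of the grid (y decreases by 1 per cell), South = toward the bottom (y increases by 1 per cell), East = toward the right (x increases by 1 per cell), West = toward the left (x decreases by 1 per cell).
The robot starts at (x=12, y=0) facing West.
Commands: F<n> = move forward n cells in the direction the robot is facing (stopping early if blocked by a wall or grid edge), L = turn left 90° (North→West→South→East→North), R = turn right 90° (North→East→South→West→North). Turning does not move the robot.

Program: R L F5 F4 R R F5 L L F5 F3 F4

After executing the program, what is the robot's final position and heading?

Start: (x=12, y=0), facing West
  R: turn right, now facing North
  L: turn left, now facing West
  F5: move forward 5, now at (x=7, y=0)
  F4: move forward 4, now at (x=3, y=0)
  R: turn right, now facing North
  R: turn right, now facing East
  F5: move forward 5, now at (x=8, y=0)
  L: turn left, now facing North
  L: turn left, now facing West
  F5: move forward 5, now at (x=3, y=0)
  F3: move forward 3, now at (x=0, y=0)
  F4: move forward 0/4 (blocked), now at (x=0, y=0)
Final: (x=0, y=0), facing West

Answer: Final position: (x=0, y=0), facing West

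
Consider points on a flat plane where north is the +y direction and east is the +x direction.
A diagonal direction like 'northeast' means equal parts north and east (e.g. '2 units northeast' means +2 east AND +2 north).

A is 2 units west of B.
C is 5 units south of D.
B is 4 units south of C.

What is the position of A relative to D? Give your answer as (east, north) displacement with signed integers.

Answer: A is at (east=-2, north=-9) relative to D.

Derivation:
Place D at the origin (east=0, north=0).
  C is 5 units south of D: delta (east=+0, north=-5); C at (east=0, north=-5).
  B is 4 units south of C: delta (east=+0, north=-4); B at (east=0, north=-9).
  A is 2 units west of B: delta (east=-2, north=+0); A at (east=-2, north=-9).
Therefore A relative to D: (east=-2, north=-9).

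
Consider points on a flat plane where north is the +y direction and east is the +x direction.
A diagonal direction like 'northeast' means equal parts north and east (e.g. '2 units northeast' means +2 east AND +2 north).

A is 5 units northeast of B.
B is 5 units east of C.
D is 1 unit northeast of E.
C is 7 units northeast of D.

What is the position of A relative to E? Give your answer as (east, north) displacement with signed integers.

Place E at the origin (east=0, north=0).
  D is 1 unit northeast of E: delta (east=+1, north=+1); D at (east=1, north=1).
  C is 7 units northeast of D: delta (east=+7, north=+7); C at (east=8, north=8).
  B is 5 units east of C: delta (east=+5, north=+0); B at (east=13, north=8).
  A is 5 units northeast of B: delta (east=+5, north=+5); A at (east=18, north=13).
Therefore A relative to E: (east=18, north=13).

Answer: A is at (east=18, north=13) relative to E.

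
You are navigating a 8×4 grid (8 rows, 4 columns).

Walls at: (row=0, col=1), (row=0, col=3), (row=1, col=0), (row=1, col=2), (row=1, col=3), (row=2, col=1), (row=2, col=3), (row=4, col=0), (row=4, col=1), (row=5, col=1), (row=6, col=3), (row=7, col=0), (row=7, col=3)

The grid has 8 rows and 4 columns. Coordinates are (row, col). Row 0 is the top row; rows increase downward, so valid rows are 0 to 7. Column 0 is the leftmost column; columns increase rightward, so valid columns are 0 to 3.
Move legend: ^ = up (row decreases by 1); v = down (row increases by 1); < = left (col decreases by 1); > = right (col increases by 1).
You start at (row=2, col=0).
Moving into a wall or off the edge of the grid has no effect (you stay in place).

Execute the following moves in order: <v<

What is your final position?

Start: (row=2, col=0)
  < (left): blocked, stay at (row=2, col=0)
  v (down): (row=2, col=0) -> (row=3, col=0)
  < (left): blocked, stay at (row=3, col=0)
Final: (row=3, col=0)

Answer: Final position: (row=3, col=0)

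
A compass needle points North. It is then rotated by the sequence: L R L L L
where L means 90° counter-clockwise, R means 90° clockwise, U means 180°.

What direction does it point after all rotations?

Answer: Final heading: East

Derivation:
Start: North
  L (left (90° counter-clockwise)) -> West
  R (right (90° clockwise)) -> North
  L (left (90° counter-clockwise)) -> West
  L (left (90° counter-clockwise)) -> South
  L (left (90° counter-clockwise)) -> East
Final: East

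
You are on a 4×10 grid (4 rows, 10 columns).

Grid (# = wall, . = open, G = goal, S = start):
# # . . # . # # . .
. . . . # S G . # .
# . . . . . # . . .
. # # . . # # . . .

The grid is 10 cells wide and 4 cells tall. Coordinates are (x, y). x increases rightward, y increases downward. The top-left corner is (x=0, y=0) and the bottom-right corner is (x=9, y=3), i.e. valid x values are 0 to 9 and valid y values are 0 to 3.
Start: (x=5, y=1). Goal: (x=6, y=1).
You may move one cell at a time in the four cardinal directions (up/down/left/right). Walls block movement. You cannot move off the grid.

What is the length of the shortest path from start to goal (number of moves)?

Answer: Shortest path length: 1

Derivation:
BFS from (x=5, y=1) until reaching (x=6, y=1):
  Distance 0: (x=5, y=1)
  Distance 1: (x=5, y=0), (x=6, y=1), (x=5, y=2)  <- goal reached here
One shortest path (1 moves): (x=5, y=1) -> (x=6, y=1)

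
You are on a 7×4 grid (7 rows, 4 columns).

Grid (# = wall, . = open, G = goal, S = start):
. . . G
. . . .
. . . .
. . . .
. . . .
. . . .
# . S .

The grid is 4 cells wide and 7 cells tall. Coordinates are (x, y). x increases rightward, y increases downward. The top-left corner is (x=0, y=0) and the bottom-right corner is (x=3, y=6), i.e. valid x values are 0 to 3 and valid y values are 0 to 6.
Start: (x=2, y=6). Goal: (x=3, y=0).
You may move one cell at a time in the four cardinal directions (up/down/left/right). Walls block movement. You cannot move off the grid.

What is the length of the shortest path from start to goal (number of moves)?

BFS from (x=2, y=6) until reaching (x=3, y=0):
  Distance 0: (x=2, y=6)
  Distance 1: (x=2, y=5), (x=1, y=6), (x=3, y=6)
  Distance 2: (x=2, y=4), (x=1, y=5), (x=3, y=5)
  Distance 3: (x=2, y=3), (x=1, y=4), (x=3, y=4), (x=0, y=5)
  Distance 4: (x=2, y=2), (x=1, y=3), (x=3, y=3), (x=0, y=4)
  Distance 5: (x=2, y=1), (x=1, y=2), (x=3, y=2), (x=0, y=3)
  Distance 6: (x=2, y=0), (x=1, y=1), (x=3, y=1), (x=0, y=2)
  Distance 7: (x=1, y=0), (x=3, y=0), (x=0, y=1)  <- goal reached here
One shortest path (7 moves): (x=2, y=6) -> (x=3, y=6) -> (x=3, y=5) -> (x=3, y=4) -> (x=3, y=3) -> (x=3, y=2) -> (x=3, y=1) -> (x=3, y=0)

Answer: Shortest path length: 7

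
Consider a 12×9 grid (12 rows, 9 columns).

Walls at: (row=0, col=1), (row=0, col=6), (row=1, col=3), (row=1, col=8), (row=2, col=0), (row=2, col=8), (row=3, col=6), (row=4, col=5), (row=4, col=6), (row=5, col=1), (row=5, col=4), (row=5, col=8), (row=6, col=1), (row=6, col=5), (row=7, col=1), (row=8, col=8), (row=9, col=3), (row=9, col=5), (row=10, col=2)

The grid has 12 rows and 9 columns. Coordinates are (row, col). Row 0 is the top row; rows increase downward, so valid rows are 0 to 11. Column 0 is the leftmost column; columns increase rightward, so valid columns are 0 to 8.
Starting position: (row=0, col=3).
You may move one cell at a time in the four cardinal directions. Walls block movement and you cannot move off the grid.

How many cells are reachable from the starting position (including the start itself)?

Answer: Reachable cells: 89

Derivation:
BFS flood-fill from (row=0, col=3):
  Distance 0: (row=0, col=3)
  Distance 1: (row=0, col=2), (row=0, col=4)
  Distance 2: (row=0, col=5), (row=1, col=2), (row=1, col=4)
  Distance 3: (row=1, col=1), (row=1, col=5), (row=2, col=2), (row=2, col=4)
  Distance 4: (row=1, col=0), (row=1, col=6), (row=2, col=1), (row=2, col=3), (row=2, col=5), (row=3, col=2), (row=3, col=4)
  Distance 5: (row=0, col=0), (row=1, col=7), (row=2, col=6), (row=3, col=1), (row=3, col=3), (row=3, col=5), (row=4, col=2), (row=4, col=4)
  Distance 6: (row=0, col=7), (row=2, col=7), (row=3, col=0), (row=4, col=1), (row=4, col=3), (row=5, col=2)
  Distance 7: (row=0, col=8), (row=3, col=7), (row=4, col=0), (row=5, col=3), (row=6, col=2)
  Distance 8: (row=3, col=8), (row=4, col=7), (row=5, col=0), (row=6, col=3), (row=7, col=2)
  Distance 9: (row=4, col=8), (row=5, col=7), (row=6, col=0), (row=6, col=4), (row=7, col=3), (row=8, col=2)
  Distance 10: (row=5, col=6), (row=6, col=7), (row=7, col=0), (row=7, col=4), (row=8, col=1), (row=8, col=3), (row=9, col=2)
  Distance 11: (row=5, col=5), (row=6, col=6), (row=6, col=8), (row=7, col=5), (row=7, col=7), (row=8, col=0), (row=8, col=4), (row=9, col=1)
  Distance 12: (row=7, col=6), (row=7, col=8), (row=8, col=5), (row=8, col=7), (row=9, col=0), (row=9, col=4), (row=10, col=1)
  Distance 13: (row=8, col=6), (row=9, col=7), (row=10, col=0), (row=10, col=4), (row=11, col=1)
  Distance 14: (row=9, col=6), (row=9, col=8), (row=10, col=3), (row=10, col=5), (row=10, col=7), (row=11, col=0), (row=11, col=2), (row=11, col=4)
  Distance 15: (row=10, col=6), (row=10, col=8), (row=11, col=3), (row=11, col=5), (row=11, col=7)
  Distance 16: (row=11, col=6), (row=11, col=8)
Total reachable: 89 (grid has 89 open cells total)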